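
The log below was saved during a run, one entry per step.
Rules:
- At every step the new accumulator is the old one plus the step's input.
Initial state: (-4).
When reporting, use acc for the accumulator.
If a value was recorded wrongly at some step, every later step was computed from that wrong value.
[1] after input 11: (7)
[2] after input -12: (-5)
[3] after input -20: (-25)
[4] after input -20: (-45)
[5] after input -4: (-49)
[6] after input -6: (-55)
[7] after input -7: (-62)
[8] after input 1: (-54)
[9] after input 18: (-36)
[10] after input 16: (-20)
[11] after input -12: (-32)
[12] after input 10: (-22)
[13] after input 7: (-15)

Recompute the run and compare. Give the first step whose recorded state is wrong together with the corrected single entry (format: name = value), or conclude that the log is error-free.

step 8, acc = -61

Recomputing the run from the initial state:
step 1: acc = 7
step 2: acc = -5
step 3: acc = -25
step 4: acc = -45
step 5: acc = -49
step 6: acc = -55
step 7: acc = -62
step 8: acc = -61
step 9: acc = -43
step 10: acc = -27
step 11: acc = -39
step 12: acc = -29
step 13: acc = -22
The first disagreement with the log is at step 8, where the value should be acc = -61.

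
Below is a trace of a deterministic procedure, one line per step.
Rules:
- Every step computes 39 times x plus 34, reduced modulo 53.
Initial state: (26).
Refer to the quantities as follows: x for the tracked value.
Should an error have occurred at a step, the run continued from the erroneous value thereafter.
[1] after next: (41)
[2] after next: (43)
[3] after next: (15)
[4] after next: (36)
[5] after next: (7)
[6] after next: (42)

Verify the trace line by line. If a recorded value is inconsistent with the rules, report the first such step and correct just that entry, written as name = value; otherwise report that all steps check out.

no error

step 1: x = (39*26 + 34) mod 53 = 41 -> matches
step 2: x = (39*41 + 34) mod 53 = 43 -> matches
step 3: x = (39*43 + 34) mod 53 = 15 -> matches
step 4: x = (39*15 + 34) mod 53 = 36 -> in agreement
step 5: x = (39*36 + 34) mod 53 = 7 -> verified
step 6: x = (39*7 + 34) mod 53 = 42 -> agrees with the trace
Every step is consistent.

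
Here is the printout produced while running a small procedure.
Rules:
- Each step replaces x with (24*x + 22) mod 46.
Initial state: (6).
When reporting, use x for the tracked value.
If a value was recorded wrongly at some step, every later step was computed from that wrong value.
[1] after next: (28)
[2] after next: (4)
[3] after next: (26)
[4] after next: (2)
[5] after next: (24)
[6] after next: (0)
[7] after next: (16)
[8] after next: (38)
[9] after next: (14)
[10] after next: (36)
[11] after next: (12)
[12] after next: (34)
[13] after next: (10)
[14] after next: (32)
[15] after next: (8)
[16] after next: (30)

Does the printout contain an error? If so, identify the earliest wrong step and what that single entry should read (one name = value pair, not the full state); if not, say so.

Recomputing the run from the initial state:
step 1: x = 28
step 2: x = 4
step 3: x = 26
step 4: x = 2
step 5: x = 24
step 6: x = 0
step 7: x = 22
step 8: x = 44
step 9: x = 20
step 10: x = 42
step 11: x = 18
step 12: x = 40
step 13: x = 16
step 14: x = 38
step 15: x = 14
step 16: x = 36
The first disagreement with the printout is at step 7, where the value should be x = 22.

step 7, x = 22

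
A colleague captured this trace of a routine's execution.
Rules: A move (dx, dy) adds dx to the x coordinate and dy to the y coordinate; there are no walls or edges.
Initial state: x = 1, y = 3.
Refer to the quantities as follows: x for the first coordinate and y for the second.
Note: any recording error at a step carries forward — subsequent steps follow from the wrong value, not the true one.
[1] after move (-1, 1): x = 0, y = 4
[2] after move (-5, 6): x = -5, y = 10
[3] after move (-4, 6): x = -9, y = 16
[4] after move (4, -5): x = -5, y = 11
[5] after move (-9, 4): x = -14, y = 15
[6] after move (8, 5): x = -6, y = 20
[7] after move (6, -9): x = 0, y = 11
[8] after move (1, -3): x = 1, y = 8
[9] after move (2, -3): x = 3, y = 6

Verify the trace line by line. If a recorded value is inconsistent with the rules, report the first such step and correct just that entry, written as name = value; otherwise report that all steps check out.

Recomputing the run from the initial state:
step 1: x = 0, y = 4
step 2: x = -5, y = 10
step 3: x = -9, y = 16
step 4: x = -5, y = 11
step 5: x = -14, y = 15
step 6: x = -6, y = 20
step 7: x = 0, y = 11
step 8: x = 1, y = 8
step 9: x = 3, y = 5
The first disagreement with the trace is at step 9, where the value should be y = 5.

step 9, y = 5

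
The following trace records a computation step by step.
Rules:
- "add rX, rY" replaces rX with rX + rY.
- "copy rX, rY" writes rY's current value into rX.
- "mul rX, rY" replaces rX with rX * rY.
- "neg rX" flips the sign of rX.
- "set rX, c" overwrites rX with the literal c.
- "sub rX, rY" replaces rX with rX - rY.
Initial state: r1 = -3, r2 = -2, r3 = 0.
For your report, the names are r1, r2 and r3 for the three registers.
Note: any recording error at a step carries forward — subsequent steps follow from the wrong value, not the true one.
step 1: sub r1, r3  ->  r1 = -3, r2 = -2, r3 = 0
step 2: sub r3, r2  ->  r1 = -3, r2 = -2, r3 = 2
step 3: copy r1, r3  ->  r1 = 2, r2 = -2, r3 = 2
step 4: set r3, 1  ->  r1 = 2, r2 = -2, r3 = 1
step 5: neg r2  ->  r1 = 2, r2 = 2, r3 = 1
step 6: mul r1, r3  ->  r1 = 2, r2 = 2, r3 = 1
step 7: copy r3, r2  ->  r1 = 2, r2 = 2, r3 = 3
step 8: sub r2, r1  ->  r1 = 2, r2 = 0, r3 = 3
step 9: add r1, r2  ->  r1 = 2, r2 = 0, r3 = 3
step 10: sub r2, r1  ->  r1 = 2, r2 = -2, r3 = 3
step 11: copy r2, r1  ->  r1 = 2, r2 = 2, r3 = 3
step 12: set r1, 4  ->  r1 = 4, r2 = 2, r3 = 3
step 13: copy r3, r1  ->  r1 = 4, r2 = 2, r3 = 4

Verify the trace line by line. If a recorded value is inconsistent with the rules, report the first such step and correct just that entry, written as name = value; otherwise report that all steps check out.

step 7, r3 = 2

1. r1 = -3 - 0 = -3 (matches)
2. r3 = 0 - -2 = 2 (verified)
3. r1 = 2 (exactly as logged)
4. r3 = 1 (confirmed correct)
5. r2 = -(-2) = 2 (consistent with the trace)
6. r1 = 2 * 1 = 2 (exactly as logged)
7. r3 = 2 (first mismatch against the trace)
First deviation found at step 7; the corrected entry is r3 = 2.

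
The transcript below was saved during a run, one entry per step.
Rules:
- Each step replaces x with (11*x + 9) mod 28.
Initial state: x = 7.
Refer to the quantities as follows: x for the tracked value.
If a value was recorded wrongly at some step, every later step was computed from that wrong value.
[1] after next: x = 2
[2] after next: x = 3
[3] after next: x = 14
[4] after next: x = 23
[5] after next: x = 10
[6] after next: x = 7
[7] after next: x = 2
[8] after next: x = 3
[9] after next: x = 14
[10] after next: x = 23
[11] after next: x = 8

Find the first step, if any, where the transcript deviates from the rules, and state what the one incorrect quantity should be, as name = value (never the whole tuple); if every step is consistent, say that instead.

step 1: x = (11*7 + 9) mod 28 = 2 -> matches
step 2: x = (11*2 + 9) mod 28 = 3 -> verified
step 3: x = (11*3 + 9) mod 28 = 14 -> matches
step 4: x = (11*14 + 9) mod 28 = 23 -> consistent with the transcript
step 5: x = (11*23 + 9) mod 28 = 10 -> in agreement
step 6: x = (11*10 + 9) mod 28 = 7 -> verified
step 7: x = (11*7 + 9) mod 28 = 2 -> consistent with the transcript
step 8: x = (11*2 + 9) mod 28 = 3 -> agrees with the transcript
step 9: x = (11*3 + 9) mod 28 = 14 -> confirmed correct
step 10: x = (11*14 + 9) mod 28 = 23 -> agrees with the transcript
step 11: x = (11*23 + 9) mod 28 = 10 -> this is not what the transcript shows
First incorrect step: 11; the correct value is x = 10.

step 11, x = 10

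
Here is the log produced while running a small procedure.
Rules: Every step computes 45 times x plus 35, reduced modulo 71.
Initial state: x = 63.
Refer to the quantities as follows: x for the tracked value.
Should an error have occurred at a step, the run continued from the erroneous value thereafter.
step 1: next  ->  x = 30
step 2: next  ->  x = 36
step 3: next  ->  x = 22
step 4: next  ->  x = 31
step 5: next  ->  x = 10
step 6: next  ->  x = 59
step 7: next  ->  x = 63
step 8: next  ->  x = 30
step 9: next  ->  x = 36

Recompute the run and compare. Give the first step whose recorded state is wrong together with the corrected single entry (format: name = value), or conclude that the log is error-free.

step 1: x = (45*63 + 35) mod 71 = 30 -> in agreement
step 2: x = (45*30 + 35) mod 71 = 36 -> no discrepancy
step 3: x = (45*36 + 35) mod 71 = 22 -> checks out
step 4: x = (45*22 + 35) mod 71 = 31 -> no discrepancy
step 5: x = (45*31 + 35) mod 71 = 10 -> confirmed correct
step 6: x = (45*10 + 35) mod 71 = 59 -> exactly as logged
step 7: x = (45*59 + 35) mod 71 = 63 -> exactly as logged
step 8: x = (45*63 + 35) mod 71 = 30 -> in agreement
step 9: x = (45*30 + 35) mod 71 = 36 -> no discrepancy
Every step is consistent.

no error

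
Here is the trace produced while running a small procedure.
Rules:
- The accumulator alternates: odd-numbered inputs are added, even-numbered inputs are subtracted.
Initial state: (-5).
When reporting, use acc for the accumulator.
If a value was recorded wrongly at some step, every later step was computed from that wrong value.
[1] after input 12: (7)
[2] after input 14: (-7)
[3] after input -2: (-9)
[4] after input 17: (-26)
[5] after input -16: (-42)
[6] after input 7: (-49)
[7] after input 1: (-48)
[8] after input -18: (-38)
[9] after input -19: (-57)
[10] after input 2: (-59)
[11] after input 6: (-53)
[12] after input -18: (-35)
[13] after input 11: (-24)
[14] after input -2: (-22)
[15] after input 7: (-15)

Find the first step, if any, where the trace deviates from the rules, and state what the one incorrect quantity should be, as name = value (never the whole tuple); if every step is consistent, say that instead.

Recomputing the run from the initial state:
step 1: acc = 7
step 2: acc = -7
step 3: acc = -9
step 4: acc = -26
step 5: acc = -42
step 6: acc = -49
step 7: acc = -48
step 8: acc = -30
step 9: acc = -49
step 10: acc = -51
step 11: acc = -45
step 12: acc = -27
step 13: acc = -16
step 14: acc = -14
step 15: acc = -7
The first disagreement with the trace is at step 8, where the value should be acc = -30.

step 8, acc = -30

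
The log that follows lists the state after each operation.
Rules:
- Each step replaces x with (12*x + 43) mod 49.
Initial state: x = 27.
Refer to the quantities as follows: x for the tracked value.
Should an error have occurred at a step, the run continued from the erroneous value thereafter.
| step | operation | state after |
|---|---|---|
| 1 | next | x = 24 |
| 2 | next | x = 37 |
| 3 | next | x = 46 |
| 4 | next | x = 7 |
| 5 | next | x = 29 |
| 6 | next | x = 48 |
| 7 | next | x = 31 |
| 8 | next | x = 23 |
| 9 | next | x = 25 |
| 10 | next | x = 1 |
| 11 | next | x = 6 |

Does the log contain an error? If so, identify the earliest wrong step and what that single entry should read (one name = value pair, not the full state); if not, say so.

1. x = (12*27 + 43) mod 49 = 24 (no discrepancy)
2. x = (12*24 + 43) mod 49 = 37 (checks out)
3. x = (12*37 + 43) mod 49 = 46 (matches)
4. x = (12*46 + 43) mod 49 = 7 (exactly as logged)
5. x = (12*7 + 43) mod 49 = 29 (matches)
6. x = (12*29 + 43) mod 49 = 48 (in agreement)
7. x = (12*48 + 43) mod 49 = 31 (no discrepancy)
8. x = (12*31 + 43) mod 49 = 23 (agrees with the log)
9. x = (12*23 + 43) mod 49 = 25 (in agreement)
10. x = (12*25 + 43) mod 49 = 0 (a discrepancy with the log)
Step 10 is the first one off; corrected, x = 0.

step 10, x = 0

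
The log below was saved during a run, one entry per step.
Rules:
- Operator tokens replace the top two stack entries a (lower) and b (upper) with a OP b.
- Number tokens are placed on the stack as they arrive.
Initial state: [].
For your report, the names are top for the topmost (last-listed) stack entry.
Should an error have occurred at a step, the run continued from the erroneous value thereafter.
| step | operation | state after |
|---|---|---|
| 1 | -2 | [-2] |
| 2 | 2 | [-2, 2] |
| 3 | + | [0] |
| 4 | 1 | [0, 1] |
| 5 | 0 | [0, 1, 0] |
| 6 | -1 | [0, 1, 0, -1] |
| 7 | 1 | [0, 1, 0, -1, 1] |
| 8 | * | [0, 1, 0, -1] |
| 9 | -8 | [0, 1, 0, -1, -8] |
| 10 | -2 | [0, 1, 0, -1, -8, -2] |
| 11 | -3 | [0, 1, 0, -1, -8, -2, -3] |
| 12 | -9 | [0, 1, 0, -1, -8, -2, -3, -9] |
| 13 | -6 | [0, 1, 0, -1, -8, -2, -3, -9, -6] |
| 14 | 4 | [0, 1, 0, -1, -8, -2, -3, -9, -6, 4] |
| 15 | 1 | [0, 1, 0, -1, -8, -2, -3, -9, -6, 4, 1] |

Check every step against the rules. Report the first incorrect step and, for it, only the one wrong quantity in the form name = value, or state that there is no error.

no error

Recomputing the run from the initial state:
step 1: [-2]
step 2: [-2, 2]
step 3: [0]
step 4: [0, 1]
step 5: [0, 1, 0]
step 6: [0, 1, 0, -1]
step 7: [0, 1, 0, -1, 1]
step 8: [0, 1, 0, -1]
step 9: [0, 1, 0, -1, -8]
step 10: [0, 1, 0, -1, -8, -2]
step 11: [0, 1, 0, -1, -8, -2, -3]
step 12: [0, 1, 0, -1, -8, -2, -3, -9]
step 13: [0, 1, 0, -1, -8, -2, -3, -9, -6]
step 14: [0, 1, 0, -1, -8, -2, -3, -9, -6, 4]
step 15: [0, 1, 0, -1, -8, -2, -3, -9, -6, 4, 1]
This matches the log at every step.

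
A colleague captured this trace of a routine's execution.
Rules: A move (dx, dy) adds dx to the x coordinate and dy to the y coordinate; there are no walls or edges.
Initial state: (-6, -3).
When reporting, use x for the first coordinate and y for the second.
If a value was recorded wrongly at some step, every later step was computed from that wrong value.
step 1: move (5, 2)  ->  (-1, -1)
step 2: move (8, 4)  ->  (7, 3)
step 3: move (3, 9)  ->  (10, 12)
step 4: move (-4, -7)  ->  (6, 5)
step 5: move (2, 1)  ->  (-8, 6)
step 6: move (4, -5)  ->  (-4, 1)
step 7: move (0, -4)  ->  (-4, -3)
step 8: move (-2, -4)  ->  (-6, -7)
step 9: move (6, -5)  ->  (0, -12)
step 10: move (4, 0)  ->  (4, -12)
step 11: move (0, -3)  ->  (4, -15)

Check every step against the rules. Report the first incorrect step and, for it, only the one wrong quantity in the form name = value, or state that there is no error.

step 5, x = 8

Recomputing the run from the initial state:
step 1: x = -1, y = -1
step 2: x = 7, y = 3
step 3: x = 10, y = 12
step 4: x = 6, y = 5
step 5: x = 8, y = 6
step 6: x = 12, y = 1
step 7: x = 12, y = -3
step 8: x = 10, y = -7
step 9: x = 16, y = -12
step 10: x = 20, y = -12
step 11: x = 20, y = -15
The first disagreement with the trace is at step 5, where the value should be x = 8.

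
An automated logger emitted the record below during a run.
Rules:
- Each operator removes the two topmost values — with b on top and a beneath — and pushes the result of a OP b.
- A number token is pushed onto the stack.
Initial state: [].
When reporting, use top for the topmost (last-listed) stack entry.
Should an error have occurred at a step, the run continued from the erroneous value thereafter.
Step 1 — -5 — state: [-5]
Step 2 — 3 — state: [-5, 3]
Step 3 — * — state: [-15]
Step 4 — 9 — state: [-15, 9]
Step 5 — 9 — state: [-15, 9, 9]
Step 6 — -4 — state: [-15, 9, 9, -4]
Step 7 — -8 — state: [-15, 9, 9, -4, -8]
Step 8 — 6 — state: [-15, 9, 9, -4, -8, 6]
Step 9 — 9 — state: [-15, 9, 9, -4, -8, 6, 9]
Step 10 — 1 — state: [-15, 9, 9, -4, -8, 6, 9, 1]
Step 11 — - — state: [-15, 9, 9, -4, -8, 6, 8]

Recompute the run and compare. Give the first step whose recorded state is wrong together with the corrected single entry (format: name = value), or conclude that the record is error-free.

Recomputing the run from the initial state:
step 1: [-5]
step 2: [-5, 3]
step 3: [-15]
step 4: [-15, 9]
step 5: [-15, 9, 9]
step 6: [-15, 9, 9, -4]
step 7: [-15, 9, 9, -4, -8]
step 8: [-15, 9, 9, -4, -8, 6]
step 9: [-15, 9, 9, -4, -8, 6, 9]
step 10: [-15, 9, 9, -4, -8, 6, 9, 1]
step 11: [-15, 9, 9, -4, -8, 6, 8]
This matches the record at every step.

no error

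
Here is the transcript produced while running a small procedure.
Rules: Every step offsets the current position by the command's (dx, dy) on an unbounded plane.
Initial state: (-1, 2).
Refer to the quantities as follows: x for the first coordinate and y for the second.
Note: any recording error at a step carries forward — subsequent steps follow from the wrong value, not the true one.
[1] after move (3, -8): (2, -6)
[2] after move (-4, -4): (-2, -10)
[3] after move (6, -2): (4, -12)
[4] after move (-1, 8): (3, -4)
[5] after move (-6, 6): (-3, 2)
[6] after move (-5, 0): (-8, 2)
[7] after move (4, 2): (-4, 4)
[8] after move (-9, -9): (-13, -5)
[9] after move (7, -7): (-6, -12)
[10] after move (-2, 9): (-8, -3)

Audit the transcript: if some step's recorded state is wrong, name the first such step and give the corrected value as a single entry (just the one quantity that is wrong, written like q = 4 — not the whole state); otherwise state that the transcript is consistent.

no error

step 1: x = -1 + (3) = 2, y = 2 + (-8) = -6 -> verified
step 2: x = 2 + (-4) = -2, y = -6 + (-4) = -10 -> verified
step 3: x = -2 + (6) = 4, y = -10 + (-2) = -12 -> agrees with the transcript
step 4: x = 4 + (-1) = 3, y = -12 + (8) = -4 -> matches
step 5: x = 3 + (-6) = -3, y = -4 + (6) = 2 -> consistent with the transcript
step 6: x = -3 + (-5) = -8, y = 2 + (0) = 2 -> matches
step 7: x = -8 + (4) = -4, y = 2 + (2) = 4 -> matches
step 8: x = -4 + (-9) = -13, y = 4 + (-9) = -5 -> no discrepancy
step 9: x = -13 + (7) = -6, y = -5 + (-7) = -12 -> agrees with the transcript
step 10: x = -6 + (-2) = -8, y = -12 + (9) = -3 -> no discrepancy
The recomputation confirms every line.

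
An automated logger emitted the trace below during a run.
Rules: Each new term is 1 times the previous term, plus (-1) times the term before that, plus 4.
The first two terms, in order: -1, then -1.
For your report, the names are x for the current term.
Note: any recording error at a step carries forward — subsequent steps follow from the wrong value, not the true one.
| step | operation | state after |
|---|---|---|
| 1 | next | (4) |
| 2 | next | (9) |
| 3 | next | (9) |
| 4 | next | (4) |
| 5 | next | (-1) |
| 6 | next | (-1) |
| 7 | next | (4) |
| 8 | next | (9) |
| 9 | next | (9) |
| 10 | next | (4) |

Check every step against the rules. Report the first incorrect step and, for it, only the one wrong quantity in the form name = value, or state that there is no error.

no error

1. x = 1*(-1) + (-1)*(-1) + (4) = 4 (consistent with the trace)
2. x = 1*(4) + (-1)*(-1) + (4) = 9 (checks out)
3. x = 1*(9) + (-1)*(4) + (4) = 9 (confirmed correct)
4. x = 1*(9) + (-1)*(9) + (4) = 4 (in agreement)
5. x = 1*(4) + (-1)*(9) + (4) = -1 (agrees with the trace)
6. x = 1*(-1) + (-1)*(4) + (4) = -1 (consistent with the trace)
7. x = 1*(-1) + (-1)*(-1) + (4) = 4 (matches)
8. x = 1*(4) + (-1)*(-1) + (4) = 9 (confirmed correct)
9. x = 1*(9) + (-1)*(4) + (4) = 9 (verified)
10. x = 1*(9) + (-1)*(9) + (4) = 4 (exactly as logged)
Every step is consistent.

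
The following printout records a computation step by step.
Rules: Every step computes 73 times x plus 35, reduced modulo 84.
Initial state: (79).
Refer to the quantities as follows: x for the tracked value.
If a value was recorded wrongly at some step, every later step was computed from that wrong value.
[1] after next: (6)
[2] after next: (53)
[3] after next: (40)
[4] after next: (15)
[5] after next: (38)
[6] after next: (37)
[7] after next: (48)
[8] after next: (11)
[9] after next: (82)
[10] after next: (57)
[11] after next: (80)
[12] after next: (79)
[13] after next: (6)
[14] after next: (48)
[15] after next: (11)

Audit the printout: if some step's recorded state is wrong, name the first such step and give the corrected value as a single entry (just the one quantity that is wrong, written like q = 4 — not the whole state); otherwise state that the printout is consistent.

Recomputing the run from the initial state:
step 1: x = 6
step 2: x = 53
step 3: x = 40
step 4: x = 15
step 5: x = 38
step 6: x = 37
step 7: x = 48
step 8: x = 11
step 9: x = 82
step 10: x = 57
step 11: x = 80
step 12: x = 79
step 13: x = 6
step 14: x = 53
step 15: x = 40
The first disagreement with the printout is at step 14, where the value should be x = 53.

step 14, x = 53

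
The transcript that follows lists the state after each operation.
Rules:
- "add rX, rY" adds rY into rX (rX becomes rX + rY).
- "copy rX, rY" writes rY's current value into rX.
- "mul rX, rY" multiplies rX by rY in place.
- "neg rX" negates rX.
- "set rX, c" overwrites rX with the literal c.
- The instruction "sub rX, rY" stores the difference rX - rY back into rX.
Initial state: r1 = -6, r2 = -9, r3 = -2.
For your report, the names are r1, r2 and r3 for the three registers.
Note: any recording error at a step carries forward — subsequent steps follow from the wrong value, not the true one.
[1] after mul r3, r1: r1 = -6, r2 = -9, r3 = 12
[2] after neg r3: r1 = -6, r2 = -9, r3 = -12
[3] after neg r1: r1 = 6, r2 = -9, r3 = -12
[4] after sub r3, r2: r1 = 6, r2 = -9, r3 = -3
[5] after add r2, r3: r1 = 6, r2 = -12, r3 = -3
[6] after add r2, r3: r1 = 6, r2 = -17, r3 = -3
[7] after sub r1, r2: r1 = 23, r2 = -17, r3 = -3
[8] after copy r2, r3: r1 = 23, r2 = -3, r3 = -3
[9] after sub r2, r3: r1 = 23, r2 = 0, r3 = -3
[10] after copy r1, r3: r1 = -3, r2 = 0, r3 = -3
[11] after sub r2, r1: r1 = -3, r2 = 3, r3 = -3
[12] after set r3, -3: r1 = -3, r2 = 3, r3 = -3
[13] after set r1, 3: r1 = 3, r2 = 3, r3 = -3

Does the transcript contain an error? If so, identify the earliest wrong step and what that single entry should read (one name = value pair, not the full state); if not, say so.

step 1: r3 = -2 * -6 = 12 -> checks out
step 2: r3 = -(12) = -12 -> agrees with the transcript
step 3: r1 = -(-6) = 6 -> confirmed correct
step 4: r3 = -12 - -9 = -3 -> confirmed correct
step 5: r2 = -9 + -3 = -12 -> same as recorded
step 6: r2 = -12 + -3 = -15 -> not what was recorded
So the first discrepancy is step 6, where the right value is r2 = -15.

step 6, r2 = -15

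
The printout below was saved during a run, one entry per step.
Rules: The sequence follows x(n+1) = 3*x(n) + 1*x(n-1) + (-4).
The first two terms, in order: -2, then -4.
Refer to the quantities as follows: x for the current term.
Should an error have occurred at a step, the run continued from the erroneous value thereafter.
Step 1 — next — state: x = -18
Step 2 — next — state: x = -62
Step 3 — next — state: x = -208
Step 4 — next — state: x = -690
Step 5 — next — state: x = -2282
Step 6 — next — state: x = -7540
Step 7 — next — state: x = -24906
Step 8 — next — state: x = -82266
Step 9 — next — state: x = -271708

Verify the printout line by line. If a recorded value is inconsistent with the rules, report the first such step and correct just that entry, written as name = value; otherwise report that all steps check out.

Step 1: x = 3*(-4) + (1)*(-2) + (-4) = -18 — consistent with the printout.
Step 2: x = 3*(-18) + (1)*(-4) + (-4) = -62 — same as recorded.
Step 3: x = 3*(-62) + (1)*(-18) + (-4) = -208 — verified.
Step 4: x = 3*(-208) + (1)*(-62) + (-4) = -690 — matches.
Step 5: x = 3*(-690) + (1)*(-208) + (-4) = -2282 — checks out.
Step 6: x = 3*(-2282) + (1)*(-690) + (-4) = -7540 — checks out.
Step 7: x = 3*(-7540) + (1)*(-2282) + (-4) = -24906 — no discrepancy.
Step 8: x = 3*(-24906) + (1)*(-7540) + (-4) = -82262 — not what was recorded.
First incorrect step: 8; the correct value is x = -82262.

step 8, x = -82262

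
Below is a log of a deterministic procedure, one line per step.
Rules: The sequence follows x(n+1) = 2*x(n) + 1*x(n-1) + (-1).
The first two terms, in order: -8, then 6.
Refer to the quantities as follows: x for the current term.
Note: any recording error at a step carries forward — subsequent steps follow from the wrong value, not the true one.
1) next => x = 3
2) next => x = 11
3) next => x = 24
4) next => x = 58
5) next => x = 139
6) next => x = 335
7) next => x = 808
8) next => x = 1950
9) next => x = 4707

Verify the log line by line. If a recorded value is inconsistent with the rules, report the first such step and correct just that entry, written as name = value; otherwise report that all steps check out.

1. x = 2*(6) + (1)*(-8) + (-1) = 3 (confirmed correct)
2. x = 2*(3) + (1)*(6) + (-1) = 11 (verified)
3. x = 2*(11) + (1)*(3) + (-1) = 24 (agrees with the log)
4. x = 2*(24) + (1)*(11) + (-1) = 58 (consistent with the log)
5. x = 2*(58) + (1)*(24) + (-1) = 139 (same as recorded)
6. x = 2*(139) + (1)*(58) + (-1) = 335 (same as recorded)
7. x = 2*(335) + (1)*(139) + (-1) = 808 (consistent with the log)
8. x = 2*(808) + (1)*(335) + (-1) = 1950 (exactly as logged)
9. x = 2*(1950) + (1)*(808) + (-1) = 4707 (exactly as logged)
All steps check out; nothing to correct.

no error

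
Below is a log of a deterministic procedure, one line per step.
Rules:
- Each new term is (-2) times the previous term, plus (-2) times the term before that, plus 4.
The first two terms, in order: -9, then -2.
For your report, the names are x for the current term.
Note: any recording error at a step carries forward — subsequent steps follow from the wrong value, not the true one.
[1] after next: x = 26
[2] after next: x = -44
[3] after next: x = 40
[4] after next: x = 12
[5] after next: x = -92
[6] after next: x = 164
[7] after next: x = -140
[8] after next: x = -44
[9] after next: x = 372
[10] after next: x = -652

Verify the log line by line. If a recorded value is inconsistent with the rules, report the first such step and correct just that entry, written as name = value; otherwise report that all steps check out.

Recomputing the run from the initial state:
step 1: x = 26
step 2: x = -44
step 3: x = 40
step 4: x = 12
step 5: x = -100
step 6: x = 180
step 7: x = -156
step 8: x = -44
step 9: x = 404
step 10: x = -716
The first disagreement with the log is at step 5, where the value should be x = -100.

step 5, x = -100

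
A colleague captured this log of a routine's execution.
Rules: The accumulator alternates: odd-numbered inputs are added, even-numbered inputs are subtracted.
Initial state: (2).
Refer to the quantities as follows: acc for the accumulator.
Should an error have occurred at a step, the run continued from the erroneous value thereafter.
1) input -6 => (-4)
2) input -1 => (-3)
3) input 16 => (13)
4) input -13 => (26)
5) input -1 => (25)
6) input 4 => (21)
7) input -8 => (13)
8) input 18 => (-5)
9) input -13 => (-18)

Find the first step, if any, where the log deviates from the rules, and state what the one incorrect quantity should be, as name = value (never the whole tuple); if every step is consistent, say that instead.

Step 1: acc = 2 + -6 = -4 — checks out.
Step 2: acc = -4 - -1 = -3 — exactly as logged.
Step 3: acc = -3 + 16 = 13 — verified.
Step 4: acc = 13 - -13 = 26 — consistent with the log.
Step 5: acc = 26 + -1 = 25 — checks out.
Step 6: acc = 25 - 4 = 21 — no discrepancy.
Step 7: acc = 21 + -8 = 13 — agrees with the log.
Step 8: acc = 13 - 18 = -5 — agrees with the log.
Step 9: acc = -5 + -13 = -18 — confirmed correct.
Nothing is out of place; the run is error-free.

no error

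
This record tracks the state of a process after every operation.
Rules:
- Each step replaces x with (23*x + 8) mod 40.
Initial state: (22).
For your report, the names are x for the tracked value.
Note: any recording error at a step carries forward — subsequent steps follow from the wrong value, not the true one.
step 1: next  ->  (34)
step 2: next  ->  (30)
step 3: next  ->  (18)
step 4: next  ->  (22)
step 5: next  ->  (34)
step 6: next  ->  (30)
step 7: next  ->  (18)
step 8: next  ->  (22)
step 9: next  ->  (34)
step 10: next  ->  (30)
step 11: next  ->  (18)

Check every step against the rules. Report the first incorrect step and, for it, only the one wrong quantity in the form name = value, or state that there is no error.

no error

Recomputing the run from the initial state:
step 1: x = 34
step 2: x = 30
step 3: x = 18
step 4: x = 22
step 5: x = 34
step 6: x = 30
step 7: x = 18
step 8: x = 22
step 9: x = 34
step 10: x = 30
step 11: x = 18
This matches the record at every step.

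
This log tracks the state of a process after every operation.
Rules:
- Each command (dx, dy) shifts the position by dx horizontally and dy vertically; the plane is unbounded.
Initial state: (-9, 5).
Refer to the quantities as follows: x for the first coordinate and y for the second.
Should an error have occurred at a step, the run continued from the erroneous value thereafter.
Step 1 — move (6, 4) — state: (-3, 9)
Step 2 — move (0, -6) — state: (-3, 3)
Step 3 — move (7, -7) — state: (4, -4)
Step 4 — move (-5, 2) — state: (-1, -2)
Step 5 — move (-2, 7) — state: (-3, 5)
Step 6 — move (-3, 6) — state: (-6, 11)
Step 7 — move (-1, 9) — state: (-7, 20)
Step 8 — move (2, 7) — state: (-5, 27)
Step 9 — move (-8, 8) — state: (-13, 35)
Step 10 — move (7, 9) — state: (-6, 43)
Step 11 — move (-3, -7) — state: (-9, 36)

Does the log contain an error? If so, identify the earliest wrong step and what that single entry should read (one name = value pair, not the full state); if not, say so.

1. x = -9 + (6) = -3, y = 5 + (4) = 9 (in agreement)
2. x = -3 + (0) = -3, y = 9 + (-6) = 3 (same as recorded)
3. x = -3 + (7) = 4, y = 3 + (-7) = -4 (consistent with the log)
4. x = 4 + (-5) = -1, y = -4 + (2) = -2 (verified)
5. x = -1 + (-2) = -3, y = -2 + (7) = 5 (no discrepancy)
6. x = -3 + (-3) = -6, y = 5 + (6) = 11 (no discrepancy)
7. x = -6 + (-1) = -7, y = 11 + (9) = 20 (exactly as logged)
8. x = -7 + (2) = -5, y = 20 + (7) = 27 (no discrepancy)
9. x = -5 + (-8) = -13, y = 27 + (8) = 35 (no discrepancy)
10. x = -13 + (7) = -6, y = 35 + (9) = 44 (the recorded entry deviates here)
Step 10 is the first one off; corrected, y = 44.

step 10, y = 44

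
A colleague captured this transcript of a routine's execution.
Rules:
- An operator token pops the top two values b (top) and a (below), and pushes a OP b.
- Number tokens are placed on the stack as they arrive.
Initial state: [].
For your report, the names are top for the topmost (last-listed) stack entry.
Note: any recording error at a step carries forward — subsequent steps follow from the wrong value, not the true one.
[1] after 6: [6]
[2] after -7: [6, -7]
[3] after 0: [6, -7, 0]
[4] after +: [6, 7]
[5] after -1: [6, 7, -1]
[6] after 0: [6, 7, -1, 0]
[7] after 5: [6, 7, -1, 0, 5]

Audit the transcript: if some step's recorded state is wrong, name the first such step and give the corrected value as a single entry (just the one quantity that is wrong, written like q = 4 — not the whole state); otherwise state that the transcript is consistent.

step 4, top = -7

Recomputing the run from the initial state:
step 1: [6]
step 2: [6, -7]
step 3: [6, -7, 0]
step 4: [6, -7]
step 5: [6, -7, -1]
step 6: [6, -7, -1, 0]
step 7: [6, -7, -1, 0, 5]
The first disagreement with the transcript is at step 4, where the value should be top = -7.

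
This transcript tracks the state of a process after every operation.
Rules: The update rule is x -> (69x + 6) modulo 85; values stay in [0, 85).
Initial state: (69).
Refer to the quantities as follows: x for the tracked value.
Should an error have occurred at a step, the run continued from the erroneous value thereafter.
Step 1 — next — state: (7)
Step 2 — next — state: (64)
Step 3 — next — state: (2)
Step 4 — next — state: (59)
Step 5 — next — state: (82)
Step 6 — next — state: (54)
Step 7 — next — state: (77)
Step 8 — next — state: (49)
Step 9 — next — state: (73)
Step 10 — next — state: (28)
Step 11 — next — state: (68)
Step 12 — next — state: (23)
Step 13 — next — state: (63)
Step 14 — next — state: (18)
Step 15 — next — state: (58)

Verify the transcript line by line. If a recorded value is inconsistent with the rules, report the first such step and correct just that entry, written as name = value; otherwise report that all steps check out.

step 9, x = 72

Recomputing the run from the initial state:
step 1: x = 7
step 2: x = 64
step 3: x = 2
step 4: x = 59
step 5: x = 82
step 6: x = 54
step 7: x = 77
step 8: x = 49
step 9: x = 72
step 10: x = 44
step 11: x = 67
step 12: x = 39
step 13: x = 62
step 14: x = 34
step 15: x = 57
The first disagreement with the transcript is at step 9, where the value should be x = 72.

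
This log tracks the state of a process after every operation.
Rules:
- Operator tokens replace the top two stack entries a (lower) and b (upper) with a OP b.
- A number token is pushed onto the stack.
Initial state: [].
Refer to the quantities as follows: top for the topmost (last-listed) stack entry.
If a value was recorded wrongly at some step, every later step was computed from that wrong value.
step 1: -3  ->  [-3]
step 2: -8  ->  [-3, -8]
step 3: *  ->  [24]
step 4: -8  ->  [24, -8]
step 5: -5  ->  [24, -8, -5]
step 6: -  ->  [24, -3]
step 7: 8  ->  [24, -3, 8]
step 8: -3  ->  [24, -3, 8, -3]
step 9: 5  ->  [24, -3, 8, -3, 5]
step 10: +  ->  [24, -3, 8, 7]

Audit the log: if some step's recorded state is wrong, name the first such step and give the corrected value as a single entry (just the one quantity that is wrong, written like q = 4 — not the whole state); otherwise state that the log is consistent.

Recomputing the run from the initial state:
step 1: [-3]
step 2: [-3, -8]
step 3: [24]
step 4: [24, -8]
step 5: [24, -8, -5]
step 6: [24, -3]
step 7: [24, -3, 8]
step 8: [24, -3, 8, -3]
step 9: [24, -3, 8, -3, 5]
step 10: [24, -3, 8, 2]
The first disagreement with the log is at step 10, where the value should be top = 2.

step 10, top = 2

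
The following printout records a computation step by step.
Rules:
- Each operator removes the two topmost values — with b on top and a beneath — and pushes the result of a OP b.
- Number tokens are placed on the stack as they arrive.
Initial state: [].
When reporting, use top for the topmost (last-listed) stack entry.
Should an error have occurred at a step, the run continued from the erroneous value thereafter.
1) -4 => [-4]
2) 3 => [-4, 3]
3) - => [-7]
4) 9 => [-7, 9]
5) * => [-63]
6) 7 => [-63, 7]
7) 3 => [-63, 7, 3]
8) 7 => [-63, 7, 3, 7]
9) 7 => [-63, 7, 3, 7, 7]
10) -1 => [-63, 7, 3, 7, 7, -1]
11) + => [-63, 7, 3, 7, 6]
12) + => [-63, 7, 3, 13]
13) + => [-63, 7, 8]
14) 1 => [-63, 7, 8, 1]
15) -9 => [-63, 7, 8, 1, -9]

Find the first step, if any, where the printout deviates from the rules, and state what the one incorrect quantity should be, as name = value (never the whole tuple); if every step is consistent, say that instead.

Step 1: push -4: top = -4 — no discrepancy.
Step 2: push 3: top = 3 — exactly as logged.
Step 3: -4 - 3 = -7 — matches.
Step 4: push 9: top = 9 — in agreement.
Step 5: -7 * 9 = -63 — in agreement.
Step 6: push 7: top = 7 — checks out.
Step 7: push 3: top = 3 — consistent with the printout.
Step 8: push 7: top = 7 — agrees with the printout.
Step 9: push 7: top = 7 — checks out.
Step 10: push -1: top = -1 — verified.
Step 11: 7 + -1 = 6 — checks out.
Step 12: 7 + 6 = 13 — exactly as logged.
Step 13: 3 + 13 = 16 — the printout has a different value.
So the first discrepancy is step 13, where the right value is top = 16.

step 13, top = 16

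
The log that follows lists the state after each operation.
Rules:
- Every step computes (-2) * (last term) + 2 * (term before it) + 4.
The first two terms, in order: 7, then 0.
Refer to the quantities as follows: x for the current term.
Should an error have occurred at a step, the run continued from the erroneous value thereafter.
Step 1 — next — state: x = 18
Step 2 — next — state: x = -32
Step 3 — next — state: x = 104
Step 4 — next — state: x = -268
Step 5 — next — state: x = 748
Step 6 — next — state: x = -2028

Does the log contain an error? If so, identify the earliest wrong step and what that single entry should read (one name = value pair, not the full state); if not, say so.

step 1: x = -2*(0) + (2)*(7) + (4) = 18 -> no discrepancy
step 2: x = -2*(18) + (2)*(0) + (4) = -32 -> agrees with the log
step 3: x = -2*(-32) + (2)*(18) + (4) = 104 -> agrees with the log
step 4: x = -2*(104) + (2)*(-32) + (4) = -268 -> agrees with the log
step 5: x = -2*(-268) + (2)*(104) + (4) = 748 -> no discrepancy
step 6: x = -2*(748) + (2)*(-268) + (4) = -2028 -> consistent with the log
Each recorded entry agrees with the recomputation.

no error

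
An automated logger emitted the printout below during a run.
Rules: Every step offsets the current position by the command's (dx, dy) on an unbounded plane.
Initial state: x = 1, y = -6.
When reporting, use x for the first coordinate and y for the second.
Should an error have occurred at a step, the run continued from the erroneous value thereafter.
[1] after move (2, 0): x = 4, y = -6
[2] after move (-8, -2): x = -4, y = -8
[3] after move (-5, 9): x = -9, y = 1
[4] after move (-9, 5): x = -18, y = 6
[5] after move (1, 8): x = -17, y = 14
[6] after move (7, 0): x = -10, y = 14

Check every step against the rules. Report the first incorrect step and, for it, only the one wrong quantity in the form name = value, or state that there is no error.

step 1, x = 3

step 1: x = 1 + (2) = 3, y = -6 + (0) = -6 -> the entry is off here
The earliest wrong entry is at step 1: it should read x = 3.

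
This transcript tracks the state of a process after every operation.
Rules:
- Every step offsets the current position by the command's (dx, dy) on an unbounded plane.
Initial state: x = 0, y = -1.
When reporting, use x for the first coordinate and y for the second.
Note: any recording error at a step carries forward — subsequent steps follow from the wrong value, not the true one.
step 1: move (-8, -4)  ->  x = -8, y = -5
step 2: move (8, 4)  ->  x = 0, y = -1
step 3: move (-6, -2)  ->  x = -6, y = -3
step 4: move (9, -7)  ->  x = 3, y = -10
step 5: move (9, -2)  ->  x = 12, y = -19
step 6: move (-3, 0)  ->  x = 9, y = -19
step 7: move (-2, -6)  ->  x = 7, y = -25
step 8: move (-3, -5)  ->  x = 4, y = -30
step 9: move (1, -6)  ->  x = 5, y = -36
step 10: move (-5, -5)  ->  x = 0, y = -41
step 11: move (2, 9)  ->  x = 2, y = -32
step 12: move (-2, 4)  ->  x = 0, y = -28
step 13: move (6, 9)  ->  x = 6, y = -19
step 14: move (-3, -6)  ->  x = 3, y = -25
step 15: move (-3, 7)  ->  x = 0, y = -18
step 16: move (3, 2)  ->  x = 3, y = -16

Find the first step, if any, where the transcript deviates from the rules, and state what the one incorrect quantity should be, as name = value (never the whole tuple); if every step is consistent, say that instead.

Recomputing the run from the initial state:
step 1: x = -8, y = -5
step 2: x = 0, y = -1
step 3: x = -6, y = -3
step 4: x = 3, y = -10
step 5: x = 12, y = -12
step 6: x = 9, y = -12
step 7: x = 7, y = -18
step 8: x = 4, y = -23
step 9: x = 5, y = -29
step 10: x = 0, y = -34
step 11: x = 2, y = -25
step 12: x = 0, y = -21
step 13: x = 6, y = -12
step 14: x = 3, y = -18
step 15: x = 0, y = -11
step 16: x = 3, y = -9
The first disagreement with the transcript is at step 5, where the value should be y = -12.

step 5, y = -12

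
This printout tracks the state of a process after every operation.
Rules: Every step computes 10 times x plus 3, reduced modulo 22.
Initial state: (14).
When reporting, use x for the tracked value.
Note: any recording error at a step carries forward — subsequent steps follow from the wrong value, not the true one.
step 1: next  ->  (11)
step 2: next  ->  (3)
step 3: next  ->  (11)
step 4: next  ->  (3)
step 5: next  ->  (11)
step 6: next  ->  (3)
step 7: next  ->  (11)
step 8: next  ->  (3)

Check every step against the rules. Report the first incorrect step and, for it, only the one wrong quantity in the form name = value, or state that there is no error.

no error

1. x = (10*14 + 3) mod 22 = 11 (consistent with the printout)
2. x = (10*11 + 3) mod 22 = 3 (checks out)
3. x = (10*3 + 3) mod 22 = 11 (confirmed correct)
4. x = (10*11 + 3) mod 22 = 3 (same as recorded)
5. x = (10*3 + 3) mod 22 = 11 (in agreement)
6. x = (10*11 + 3) mod 22 = 3 (in agreement)
7. x = (10*3 + 3) mod 22 = 11 (agrees with the printout)
8. x = (10*11 + 3) mod 22 = 3 (no discrepancy)
All steps check out; nothing to correct.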